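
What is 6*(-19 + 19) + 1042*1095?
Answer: 1140990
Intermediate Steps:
6*(-19 + 19) + 1042*1095 = 6*0 + 1140990 = 0 + 1140990 = 1140990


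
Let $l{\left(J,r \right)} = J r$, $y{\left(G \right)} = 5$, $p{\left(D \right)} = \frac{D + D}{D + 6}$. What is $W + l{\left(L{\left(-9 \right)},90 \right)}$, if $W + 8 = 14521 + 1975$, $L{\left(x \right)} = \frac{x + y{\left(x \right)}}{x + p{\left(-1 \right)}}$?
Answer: $\frac{776736}{47} \approx 16526.0$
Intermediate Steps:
$p{\left(D \right)} = \frac{2 D}{6 + D}$
$L{\left(x \right)} = \frac{5 + x}{- \frac{2}{5} + x}$ ($L{\left(x \right)} = \frac{x + 5}{x + 2 \left(-1\right) \frac{1}{6 - 1}} = \frac{5 + x}{x + 2 \left(-1\right) \frac{1}{5}} = \frac{5 + x}{x - \frac{2}{5}} = \frac{5 + x}{- \frac{2}{5} + x}$)
$W = 16488$ ($W = -8 + \left(14521 + 1975\right) = -8 + 16496 = 16488$)
$W + l{\left(L{\left(-9 \right)},90 \right)} = 16488 + \frac{5 \left(5 - 9\right)}{-2 + 5 \left(-9\right)} 90 = 16488 + 5 \frac{1}{-2 - 45} \left(-4\right) 90 = 16488 + 5 \frac{1}{-47} \left(-4\right) 90 = 16488 + 5 \left(- \frac{1}{47}\right) \left(-4\right) 90 = 16488 + \frac{20}{47} \cdot 90 = 16488 + \frac{1800}{47} = \frac{776736}{47}$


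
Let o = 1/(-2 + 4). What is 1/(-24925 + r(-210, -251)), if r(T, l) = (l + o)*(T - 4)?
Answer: 1/28682 ≈ 3.4865e-5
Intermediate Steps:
o = ½ (o = 1/2 = ½ ≈ 0.50000)
r(T, l) = (½ + l)*(-4 + T) (r(T, l) = (l + ½)*(T - 4) = (½ + l)*(-4 + T))
1/(-24925 + r(-210, -251)) = 1/(-24925 + (-2 + (½)*(-210) - 4*(-251) - 210*(-251))) = 1/(-24925 + (-2 - 105 + 1004 + 52710)) = 1/(-24925 + 53607) = 1/28682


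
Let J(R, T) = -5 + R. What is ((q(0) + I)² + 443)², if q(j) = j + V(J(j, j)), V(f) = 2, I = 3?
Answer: 219024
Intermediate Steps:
q(j) = 2 + j (q(j) = j + 2 = 2 + j)
((q(0) + I)² + 443)² = (((2 + 0) + 3)² + 443)² = ((2 + 3)² + 443)² = (5² + 443)² = (25 + 443)² = 468² = 219024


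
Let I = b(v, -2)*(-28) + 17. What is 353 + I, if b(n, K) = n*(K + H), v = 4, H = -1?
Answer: 706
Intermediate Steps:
b(n, K) = n*(-1 + K) (b(n, K) = n*(K - 1) = n*(-1 + K))
I = 353 (I = (4*(-1 - 2))*(-28) + 17 = (4*(-3))*(-28) + 17 = -12*(-28) + 17 = 336 + 17 = 353)
353 + I = 353 + 353 = 706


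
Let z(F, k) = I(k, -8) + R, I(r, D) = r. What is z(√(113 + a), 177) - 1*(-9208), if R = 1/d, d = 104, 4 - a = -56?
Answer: 976041/104 ≈ 9385.0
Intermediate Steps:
a = 60 (a = 4 - 1*(-56) = 4 + 56 = 60)
R = 1/104 ≈ 0.0096154
z(F, k) = 1/104 + k (z(F, k) = k + 1/104 = 1/104 + k)
z(√(113 + a), 177) - 1*(-9208) = (1/104 + 177) - 1*(-9208) = 18409/104 + 9208 = 976041/104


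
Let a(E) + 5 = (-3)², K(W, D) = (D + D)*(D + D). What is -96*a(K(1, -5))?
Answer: -384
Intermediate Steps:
K(W, D) = 4*D² (K(W, D) = (2*D)*(2*D) = 4*D²)
a(E) = 4 (a(E) = -5 + (-3)² = -5 + 9 = 4)
-96*a(K(1, -5)) = -96*4 = -384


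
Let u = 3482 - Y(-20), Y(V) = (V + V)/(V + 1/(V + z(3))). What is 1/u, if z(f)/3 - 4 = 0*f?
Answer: 161/560282 ≈ 0.00028736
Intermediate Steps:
z(f) = 12 (z(f) = 12 + 3*(0*f) = 12 + 3*0 = 12 + 0 = 12)
Y(V) = 2*V/(V + 1/(12 + V)) (Y(V) = (V + V)/(V + 1/(V + 12)) = (2*V)/(V + 1/(12 + V)) = 2*V/(V + 1/(12 + V)))
u = 560282/161 (u = 3482 - 2*(-20)*(12 - 20)/(1 + (-20)² + 12*(-20)) = 3482 - 2*(-20)*(-8)/(1 + 400 - 240) = 3482 - 2*(-20)*(-8)/161 = 3482 - 1*320/161 = 3482 - 320/161 = 560282/161 ≈ 3480.0)
1/u = 1/(560282/161) = 161/560282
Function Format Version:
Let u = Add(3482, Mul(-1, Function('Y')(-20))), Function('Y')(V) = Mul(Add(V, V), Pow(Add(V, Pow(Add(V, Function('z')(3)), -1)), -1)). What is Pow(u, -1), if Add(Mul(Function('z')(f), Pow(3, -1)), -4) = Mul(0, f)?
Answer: Rational(161, 560282) ≈ 0.00028736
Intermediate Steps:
Function('z')(f) = 12 (Function('z')(f) = Add(12, Mul(3, Mul(0, f))) = Add(12, Mul(3, 0)) = Add(12, 0) = 12)
Function('Y')(V) = Mul(2, V, Pow(Add(V, Pow(Add(12, V), -1)), -1)) (Function('Y')(V) = Mul(Add(V, V), Pow(Add(V, Pow(Add(V, 12), -1)), -1)) = Mul(Mul(2, V), Pow(Add(V, Pow(Add(12, V), -1)), -1)) = Mul(2, V, Pow(Add(V, Pow(Add(12, V), -1)), -1)))
u = Rational(560282, 161) (u = Add(3482, Mul(-1, Mul(2, -20, Pow(Add(1, Pow(-20, 2), Mul(12, -20)), -1), Add(12, -20)))) = Add(3482, Mul(-1, Mul(2, -20, Pow(Add(1, 400, -240), -1), -8))) = Add(3482, Mul(-1, Mul(2, -20, Pow(161, -1), -8))) = Add(3482, Mul(-1, Mul(2, -20, Rational(1, 161), -8))) = Add(3482, Mul(-1, Rational(320, 161))) = Add(3482, Rational(-320, 161)) = Rational(560282, 161) ≈ 3480.0)
Pow(u, -1) = Pow(Rational(560282, 161), -1) = Rational(161, 560282)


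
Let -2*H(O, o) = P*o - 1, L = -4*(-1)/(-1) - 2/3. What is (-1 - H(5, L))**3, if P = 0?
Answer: -27/8 ≈ -3.3750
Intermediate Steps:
L = -14/3 (L = 4*(-1) - 2*1/3 = -4 - 2/3 = -14/3 ≈ -4.6667)
H(O, o) = 1/2 (H(O, o) = -(0*o - 1)/2 = -(0 - 1)/2 = -1/2*(-1) = 1/2)
(-1 - H(5, L))**3 = (-1 - 1*1/2)**3 = (-1 - 1/2)**3 = (-3/2)**3 = -27/8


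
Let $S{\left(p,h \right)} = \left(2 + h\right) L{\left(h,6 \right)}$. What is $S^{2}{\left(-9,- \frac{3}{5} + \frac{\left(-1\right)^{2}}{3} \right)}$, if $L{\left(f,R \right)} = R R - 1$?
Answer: $\frac{33124}{9} \approx 3680.4$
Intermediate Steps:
$L{\left(f,R \right)} = -1 + R^{2}$ ($L{\left(f,R \right)} = R^{2} - 1 = -1 + R^{2}$)
$S{\left(p,h \right)} = 70 + 35 h$ ($S{\left(p,h \right)} = \left(2 + h\right) \left(-1 + 6^{2}\right) = \left(2 + h\right) \left(-1 + 36\right) = \left(2 + h\right) 35 = 70 + 35 h$)
$S^{2}{\left(-9,- \frac{3}{5} + \frac{\left(-1\right)^{2}}{3} \right)} = \left(70 + 35 \left(- \frac{3}{5} + \frac{\left(-1\right)^{2}}{3}\right)\right)^{2} = \left(70 + 35 \left(\left(-3\right) \frac{1}{5} + 1 \cdot \frac{1}{3}\right)\right)^{2} = \left(70 + 35 \left(- \frac{3}{5} + \frac{1}{3}\right)\right)^{2} = \left(70 + 35 \left(- \frac{4}{15}\right)\right)^{2} = \left(70 - \frac{28}{3}\right)^{2} = \left(\frac{182}{3}\right)^{2} = \frac{33124}{9}$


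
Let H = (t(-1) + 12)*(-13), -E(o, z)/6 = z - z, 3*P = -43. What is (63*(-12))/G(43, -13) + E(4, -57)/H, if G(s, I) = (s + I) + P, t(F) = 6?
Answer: -2268/47 ≈ -48.255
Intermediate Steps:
P = -43/3 (P = (⅓)*(-43) = -43/3 ≈ -14.333)
G(s, I) = -43/3 + I + s (G(s, I) = (s + I) - 43/3 = (I + s) - 43/3 = -43/3 + I + s)
E(o, z) = 0 (E(o, z) = -6*(z - z) = -6*0 = 0)
H = -234 (H = (6 + 12)*(-13) = 18*(-13) = -234)
(63*(-12))/G(43, -13) + E(4, -57)/H = (63*(-12))/(-43/3 - 13 + 43) + 0/(-234) = -756/47/3 + 0*(-1/234) = -756*3/47 + 0 = -2268/47 + 0 = -2268/47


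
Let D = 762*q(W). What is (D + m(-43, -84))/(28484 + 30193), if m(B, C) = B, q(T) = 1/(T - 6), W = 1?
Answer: -977/293385 ≈ -0.0033301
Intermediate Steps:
q(T) = 1/(-6 + T)
D = -762/5 (D = 762/(-6 + 1) = 762/(-5) = 762*(-⅕) = -762/5 ≈ -152.40)
(D + m(-43, -84))/(28484 + 30193) = (-762/5 - 43)/(28484 + 30193) = -977/5/58677 = -977/5*1/58677 = -977/293385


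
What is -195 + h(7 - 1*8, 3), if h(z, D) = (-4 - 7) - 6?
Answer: -212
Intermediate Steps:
h(z, D) = -17 (h(z, D) = -11 - 6 = -17)
-195 + h(7 - 1*8, 3) = -195 - 17 = -212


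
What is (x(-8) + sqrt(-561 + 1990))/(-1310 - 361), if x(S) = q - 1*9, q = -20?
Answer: 29/1671 - sqrt(1429)/1671 ≈ -0.0052676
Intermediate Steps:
x(S) = -29 (x(S) = -20 - 1*9 = -20 - 9 = -29)
(x(-8) + sqrt(-561 + 1990))/(-1310 - 361) = (-29 + sqrt(-561 + 1990))/(-1310 - 361) = (-29 + sqrt(1429))/(-1671) = (-29 + sqrt(1429))*(-1/1671) = 29/1671 - sqrt(1429)/1671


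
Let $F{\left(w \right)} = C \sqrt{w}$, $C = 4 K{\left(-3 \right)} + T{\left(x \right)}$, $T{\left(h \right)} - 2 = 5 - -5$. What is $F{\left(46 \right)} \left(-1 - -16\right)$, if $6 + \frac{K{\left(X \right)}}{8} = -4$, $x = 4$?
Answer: $- 4620 \sqrt{46} \approx -31334.0$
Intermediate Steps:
$K{\left(X \right)} = -80$ ($K{\left(X \right)} = -48 + 8 \left(-4\right) = -48 - 32 = -80$)
$T{\left(h \right)} = 12$ ($T{\left(h \right)} = 2 + \left(5 - -5\right) = 2 + \left(5 + 5\right) = 2 + 10 = 12$)
$C = -308$ ($C = 4 \left(-80\right) + 12 = -320 + 12 = -308$)
$F{\left(w \right)} = - 308 \sqrt{w}$
$F{\left(46 \right)} \left(-1 - -16\right) = - 308 \sqrt{46} \left(-1 - -16\right) = - 308 \sqrt{46} \left(-1 + 16\right) = - 308 \sqrt{46} \cdot 15 = - 4620 \sqrt{46}$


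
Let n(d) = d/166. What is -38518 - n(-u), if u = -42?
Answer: -3197015/83 ≈ -38518.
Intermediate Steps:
n(d) = d/166 (n(d) = d*(1/166) = d/166)
-38518 - n(-u) = -38518 - (-1*(-42))/166 = -38518 - 42/166 = -38518 - 1*21/83 = -38518 - 21/83 = -3197015/83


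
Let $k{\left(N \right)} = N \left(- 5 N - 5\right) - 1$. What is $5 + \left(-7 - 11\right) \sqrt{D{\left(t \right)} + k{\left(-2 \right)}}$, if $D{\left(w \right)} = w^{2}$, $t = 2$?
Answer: $5 - 18 i \sqrt{7} \approx 5.0 - 47.624 i$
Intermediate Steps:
$k{\left(N \right)} = -1 + N \left(-5 - 5 N\right)$ ($k{\left(N \right)} = N \left(-5 - 5 N\right) - 1 = -1 + N \left(-5 - 5 N\right)$)
$5 + \left(-7 - 11\right) \sqrt{D{\left(t \right)} + k{\left(-2 \right)}} = 5 + \left(-7 - 11\right) \sqrt{2^{2} - \left(-9 + 20\right)} = 5 - 18 \sqrt{4 - 11} = 5 - 18 \sqrt{-7} = 5 - 18 i \sqrt{7}$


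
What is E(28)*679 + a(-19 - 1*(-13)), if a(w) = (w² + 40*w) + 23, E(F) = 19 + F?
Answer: 31732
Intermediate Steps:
a(w) = 23 + w² + 40*w
E(28)*679 + a(-19 - 1*(-13)) = (19 + 28)*679 + (23 + (-19 - 1*(-13))² + 40*(-19 - 1*(-13))) = 47*679 + (23 + (-19 + 13)² + 40*(-19 + 13)) = 31913 + (23 + (-6)² + 40*(-6)) = 31913 + (23 + 36 - 240) = 31913 - 181 = 31732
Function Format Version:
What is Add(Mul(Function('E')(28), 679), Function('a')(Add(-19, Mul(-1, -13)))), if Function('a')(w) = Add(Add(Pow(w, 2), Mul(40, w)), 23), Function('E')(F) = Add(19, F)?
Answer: 31732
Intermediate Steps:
Function('a')(w) = Add(23, Pow(w, 2), Mul(40, w))
Add(Mul(Function('E')(28), 679), Function('a')(Add(-19, Mul(-1, -13)))) = Add(Mul(Add(19, 28), 679), Add(23, Pow(Add(-19, Mul(-1, -13)), 2), Mul(40, Add(-19, Mul(-1, -13))))) = Add(Mul(47, 679), Add(23, Pow(Add(-19, 13), 2), Mul(40, Add(-19, 13)))) = Add(31913, Add(23, Pow(-6, 2), Mul(40, -6))) = Add(31913, Add(23, 36, -240)) = Add(31913, -181) = 31732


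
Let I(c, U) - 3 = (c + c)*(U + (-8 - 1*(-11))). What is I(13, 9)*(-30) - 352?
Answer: -9802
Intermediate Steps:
I(c, U) = 3 + 2*c*(3 + U) (I(c, U) = 3 + (c + c)*(U + (-8 - 1*(-11))) = 3 + (2*c)*(U + (-8 + 11)) = 3 + (2*c)*(U + 3) = 3 + (2*c)*(3 + U) = 3 + 2*c*(3 + U))
I(13, 9)*(-30) - 352 = (3 + 6*13 + 2*9*13)*(-30) - 352 = (3 + 78 + 234)*(-30) - 352 = 315*(-30) - 352 = -9450 - 352 = -9802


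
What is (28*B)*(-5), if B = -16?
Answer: 2240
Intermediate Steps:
(28*B)*(-5) = (28*(-16))*(-5) = -448*(-5) = 2240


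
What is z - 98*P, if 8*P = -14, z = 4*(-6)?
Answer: 295/2 ≈ 147.50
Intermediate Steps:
z = -24
P = -7/4 (P = (⅛)*(-14) = -7/4 ≈ -1.7500)
z - 98*P = -24 - 98*(-7/4) = -24 + 343/2 = 295/2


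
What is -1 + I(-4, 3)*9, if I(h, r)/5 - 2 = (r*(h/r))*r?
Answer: -451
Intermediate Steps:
I(h, r) = 10 + 5*h*r (I(h, r) = 10 + 5*((r*(h/r))*r) = 10 + 5*(h*r) = 10 + 5*h*r)
-1 + I(-4, 3)*9 = -1 + (10 + 5*(-4)*3)*9 = -1 + (10 - 60)*9 = -1 - 50*9 = -1 - 450 = -451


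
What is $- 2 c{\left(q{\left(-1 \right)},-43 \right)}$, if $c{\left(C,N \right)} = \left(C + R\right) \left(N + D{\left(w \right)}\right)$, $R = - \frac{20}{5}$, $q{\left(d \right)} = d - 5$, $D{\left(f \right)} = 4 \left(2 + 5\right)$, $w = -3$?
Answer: $-300$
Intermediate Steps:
$D{\left(f \right)} = 28$ ($D{\left(f \right)} = 4 \cdot 7 = 28$)
$q{\left(d \right)} = -5 + d$ ($q{\left(d \right)} = d - 5 = -5 + d$)
$R = -4$ ($R = \left(-20\right) \frac{1}{5} = -4$)
$c{\left(C,N \right)} = \left(-4 + C\right) \left(28 + N\right)$ ($c{\left(C,N \right)} = \left(C - 4\right) \left(N + 28\right) = \left(-4 + C\right) \left(28 + N\right)$)
$- 2 c{\left(q{\left(-1 \right)},-43 \right)} = - 2 \left(-112 - -172 + 28 \left(-5 - 1\right) + \left(-5 - 1\right) \left(-43\right)\right) = - 2 \left(-112 + 172 + 28 \left(-6\right) - -258\right) = - 2 \left(-112 + 172 - 168 + 258\right) = \left(-2\right) 150 = -300$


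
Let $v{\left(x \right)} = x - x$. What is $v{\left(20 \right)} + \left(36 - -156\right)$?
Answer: $192$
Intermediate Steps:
$v{\left(x \right)} = 0$
$v{\left(20 \right)} + \left(36 - -156\right) = 0 + \left(36 - -156\right) = 0 + \left(36 + 156\right) = 0 + 192 = 192$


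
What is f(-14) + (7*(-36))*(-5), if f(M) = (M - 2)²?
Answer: 1516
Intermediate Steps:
f(M) = (-2 + M)²
f(-14) + (7*(-36))*(-5) = (-2 - 14)² + (7*(-36))*(-5) = (-16)² - 252*(-5) = 256 + 1260 = 1516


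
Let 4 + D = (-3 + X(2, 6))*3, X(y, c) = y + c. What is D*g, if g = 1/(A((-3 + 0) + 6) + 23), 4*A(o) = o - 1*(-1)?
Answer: 11/24 ≈ 0.45833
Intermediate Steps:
A(o) = 1/4 + o/4 (A(o) = (o - 1*(-1))/4 = (o + 1)/4 = (1 + o)/4 = 1/4 + o/4)
X(y, c) = c + y
g = 1/24 (g = 1/((1/4 + ((-3 + 0) + 6)/4) + 23) = 1/((1/4 + (-3 + 6)/4) + 23) = 1/((1/4 + (1/4)*3) + 23) = 1/((1/4 + 3/4) + 23) = 1/(1 + 23) = 1/24 ≈ 0.041667)
D = 11 (D = -4 + (-3 + (6 + 2))*3 = -4 + (-3 + 8)*3 = -4 + 5*3 = -4 + 15 = 11)
D*g = 11*(1/24) = 11/24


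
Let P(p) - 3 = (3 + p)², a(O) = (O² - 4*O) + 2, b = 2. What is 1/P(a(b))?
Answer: ¼ ≈ 0.25000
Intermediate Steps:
a(O) = 2 + O² - 4*O
P(p) = 3 + (3 + p)²
1/P(a(b)) = 1/(3 + (3 + (2 + 2² - 4*2))²) = 1/(3 + (3 + (2 + 4 - 8))²) = 1/(3 + (3 - 2)²) = 1/(3 + 1²) = 1/(3 + 1) = 1/4 = ¼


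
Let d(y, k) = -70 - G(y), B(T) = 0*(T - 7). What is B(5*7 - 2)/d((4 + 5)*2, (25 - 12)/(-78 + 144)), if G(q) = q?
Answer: 0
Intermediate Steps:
B(T) = 0 (B(T) = 0*(-7 + T) = 0)
d(y, k) = -70 - y
B(5*7 - 2)/d((4 + 5)*2, (25 - 12)/(-78 + 144)) = 0/(-70 - (4 + 5)*2) = 0/(-70 - 9*2) = 0/(-70 - 1*18) = 0/(-70 - 18) = 0/(-88) = 0*(-1/88) = 0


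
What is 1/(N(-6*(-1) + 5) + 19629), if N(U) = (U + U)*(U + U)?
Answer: 1/20113 ≈ 4.9719e-5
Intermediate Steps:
N(U) = 4*U² (N(U) = (2*U)*(2*U) = 4*U²)
1/(N(-6*(-1) + 5) + 19629) = 1/(4*(-6*(-1) + 5)² + 19629) = 1/(4*(6 + 5)² + 19629) = 1/(4*11² + 19629) = 1/(4*121 + 19629) = 1/(484 + 19629) = 1/20113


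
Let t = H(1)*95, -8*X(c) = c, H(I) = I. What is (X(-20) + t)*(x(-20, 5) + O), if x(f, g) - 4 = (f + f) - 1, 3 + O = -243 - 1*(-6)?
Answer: -54015/2 ≈ -27008.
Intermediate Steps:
X(c) = -c/8
O = -240 (O = -3 + (-243 - 1*(-6)) = -3 + (-243 + 6) = -3 - 237 = -240)
x(f, g) = 3 + 2*f (x(f, g) = 4 + ((f + f) - 1) = 4 + (2*f - 1) = 4 + (-1 + 2*f) = 3 + 2*f)
t = 95 (t = 1*95 = 95)
(X(-20) + t)*(x(-20, 5) + O) = (-⅛*(-20) + 95)*((3 + 2*(-20)) - 240) = (5/2 + 95)*((3 - 40) - 240) = 195*(-37 - 240)/2 = (195/2)*(-277) = -54015/2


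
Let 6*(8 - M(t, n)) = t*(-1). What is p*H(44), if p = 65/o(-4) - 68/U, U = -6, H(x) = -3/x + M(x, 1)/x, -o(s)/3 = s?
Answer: 2479/528 ≈ 4.6951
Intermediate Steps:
M(t, n) = 8 + t/6 (M(t, n) = 8 - t*(-1)/6 = 8 - (-1)*t/6 = 8 + t/6)
o(s) = -3*s
H(x) = -3/x + (8 + x/6)/x
p = 67/4 (p = 65/((-3*(-4))) - 68/(-6) = 65/12 - 68*(-⅙) = 65*(1/12) + 34/3 = 65/12 + 34/3 = 67/4 ≈ 16.750)
p*H(44) = 67*((⅙)*(30 + 44)/44)/4 = 67*((⅙)*(1/44)*74)/4 = (67/4)*(37/132) = 2479/528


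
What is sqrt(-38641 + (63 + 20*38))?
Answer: 3*I*sqrt(4202) ≈ 194.47*I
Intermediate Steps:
sqrt(-38641 + (63 + 20*38)) = sqrt(-38641 + (63 + 760)) = sqrt(-38641 + 823) = sqrt(-37818) = 3*I*sqrt(4202)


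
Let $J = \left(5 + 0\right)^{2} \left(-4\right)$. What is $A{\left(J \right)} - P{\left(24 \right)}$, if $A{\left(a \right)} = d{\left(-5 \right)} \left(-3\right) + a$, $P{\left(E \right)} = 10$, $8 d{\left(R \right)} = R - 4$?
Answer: $- \frac{853}{8} \approx -106.63$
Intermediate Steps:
$d{\left(R \right)} = - \frac{1}{2} + \frac{R}{8}$ ($d{\left(R \right)} = \frac{R - 4}{8} = \frac{-4 + R}{8} = - \frac{1}{2} + \frac{R}{8}$)
$J = -100$ ($J = 5^{2} \left(-4\right) = 25 \left(-4\right) = -100$)
$A{\left(a \right)} = \frac{27}{8} + a$ ($A{\left(a \right)} = \left(- \frac{1}{2} + \frac{1}{8} \left(-5\right)\right) \left(-3\right) + a = \left(- \frac{1}{2} - \frac{5}{8}\right) \left(-3\right) + a = \left(- \frac{9}{8}\right) \left(-3\right) + a = \frac{27}{8} + a$)
$A{\left(J \right)} - P{\left(24 \right)} = \left(\frac{27}{8} - 100\right) - 10 = - \frac{773}{8} - 10 = - \frac{853}{8}$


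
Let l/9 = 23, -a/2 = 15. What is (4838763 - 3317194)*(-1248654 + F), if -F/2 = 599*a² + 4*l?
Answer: -3542988632190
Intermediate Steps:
a = -30 (a = -2*15 = -30)
l = 207 (l = 9*23 = 207)
F = -1079856 (F = -2*(599*(-30)² + 4*207) = -2*(599*900 + 828) = -2*(539100 + 828) = -2*539928 = -1079856)
(4838763 - 3317194)*(-1248654 + F) = (4838763 - 3317194)*(-1248654 - 1079856) = 1521569*(-2328510) = -3542988632190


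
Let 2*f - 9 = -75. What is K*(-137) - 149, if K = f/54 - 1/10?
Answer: -2321/45 ≈ -51.578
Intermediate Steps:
f = -33 (f = 9/2 + (½)*(-75) = 9/2 - 75/2 = -33)
K = -32/45 (K = -33/54 - 1/10 = -33*1/54 - 1*⅒ = -11/18 - ⅒ = -32/45 ≈ -0.71111)
K*(-137) - 149 = -32/45*(-137) - 149 = 4384/45 - 149 = -2321/45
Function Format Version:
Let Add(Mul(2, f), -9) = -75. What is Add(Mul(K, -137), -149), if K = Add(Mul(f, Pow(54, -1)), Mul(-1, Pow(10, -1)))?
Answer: Rational(-2321, 45) ≈ -51.578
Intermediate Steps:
f = -33 (f = Add(Rational(9, 2), Mul(Rational(1, 2), -75)) = Add(Rational(9, 2), Rational(-75, 2)) = -33)
K = Rational(-32, 45) (K = Add(Mul(-33, Pow(54, -1)), Mul(-1, Pow(10, -1))) = Add(Mul(-33, Rational(1, 54)), Mul(-1, Rational(1, 10))) = Add(Rational(-11, 18), Rational(-1, 10)) = Rational(-32, 45) ≈ -0.71111)
Add(Mul(K, -137), -149) = Add(Mul(Rational(-32, 45), -137), -149) = Add(Rational(4384, 45), -149) = Rational(-2321, 45)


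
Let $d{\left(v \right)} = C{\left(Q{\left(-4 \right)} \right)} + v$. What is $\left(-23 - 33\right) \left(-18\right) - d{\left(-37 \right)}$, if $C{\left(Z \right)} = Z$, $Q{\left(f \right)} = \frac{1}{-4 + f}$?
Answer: $\frac{8361}{8} \approx 1045.1$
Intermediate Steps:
$d{\left(v \right)} = - \frac{1}{8} + v$ ($d{\left(v \right)} = \frac{1}{-4 - 4} + v = \frac{1}{-8} + v = - \frac{1}{8} + v$)
$\left(-23 - 33\right) \left(-18\right) - d{\left(-37 \right)} = \left(-23 - 33\right) \left(-18\right) - \left(- \frac{1}{8} - 37\right) = \left(-56\right) \left(-18\right) - - \frac{297}{8} = 1008 + \frac{297}{8} = \frac{8361}{8}$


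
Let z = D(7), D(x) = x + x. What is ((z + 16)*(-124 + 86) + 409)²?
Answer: 534361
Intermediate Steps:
D(x) = 2*x
z = 14 (z = 2*7 = 14)
((z + 16)*(-124 + 86) + 409)² = ((14 + 16)*(-124 + 86) + 409)² = (30*(-38) + 409)² = (-1140 + 409)² = (-731)² = 534361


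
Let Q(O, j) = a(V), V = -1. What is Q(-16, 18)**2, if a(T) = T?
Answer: 1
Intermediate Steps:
Q(O, j) = -1
Q(-16, 18)**2 = (-1)**2 = 1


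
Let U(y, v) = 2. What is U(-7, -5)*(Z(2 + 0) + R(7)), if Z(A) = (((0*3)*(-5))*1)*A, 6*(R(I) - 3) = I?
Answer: 25/3 ≈ 8.3333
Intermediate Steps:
R(I) = 3 + I/6
Z(A) = 0 (Z(A) = ((0*(-5))*1)*A = (0*1)*A = 0*A = 0)
U(-7, -5)*(Z(2 + 0) + R(7)) = 2*(0 + (3 + (1/6)*7)) = 2*(0 + (3 + 7/6)) = 2*(0 + 25/6) = 2*(25/6) = 25/3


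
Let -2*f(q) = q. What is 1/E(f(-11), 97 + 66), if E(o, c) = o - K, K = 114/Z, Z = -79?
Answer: 158/1097 ≈ 0.14403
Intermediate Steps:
K = -114/79 (K = 114/(-79) = 114*(-1/79) = -114/79 ≈ -1.4430)
f(q) = -q/2
E(o, c) = 114/79 + o (E(o, c) = o - 1*(-114/79) = o + 114/79 = 114/79 + o)
1/E(f(-11), 97 + 66) = 1/(114/79 - ½*(-11)) = 1/(114/79 + 11/2) = 1/(1097/158) = 158/1097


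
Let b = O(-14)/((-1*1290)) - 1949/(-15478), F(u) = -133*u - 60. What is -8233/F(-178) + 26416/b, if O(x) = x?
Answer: 6227451986135357/32243759914 ≈ 1.9314e+5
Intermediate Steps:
F(u) = -60 - 133*u
b = 1365451/9983310 (b = -14/((-1*1290)) - 1949/(-15478) = -14/(-1290) - 1949*(-1/15478) = -14*(-1/1290) + 1949/15478 = 7/645 + 1949/15478 = 1365451/9983310 ≈ 0.13677)
-8233/F(-178) + 26416/b = -8233/(-60 - 133*(-178)) + 26416/(1365451/9983310) = -8233/(-60 + 23674) + 26416*(9983310/1365451) = -8233/23614 + 263719116960/1365451 = 6227451986135357/32243759914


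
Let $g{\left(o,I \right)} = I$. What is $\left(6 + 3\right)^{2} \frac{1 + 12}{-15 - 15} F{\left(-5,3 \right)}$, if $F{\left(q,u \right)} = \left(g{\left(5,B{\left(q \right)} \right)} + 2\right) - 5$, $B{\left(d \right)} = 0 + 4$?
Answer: $- \frac{351}{10} \approx -35.1$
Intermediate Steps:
$B{\left(d \right)} = 4$
$F{\left(q,u \right)} = 1$ ($F{\left(q,u \right)} = \left(4 + 2\right) - 5 = 6 - 5 = 1$)
$\left(6 + 3\right)^{2} \frac{1 + 12}{-15 - 15} F{\left(-5,3 \right)} = \left(6 + 3\right)^{2} \frac{1 + 12}{-15 - 15} \cdot 1 = 9^{2} \frac{13}{-30} \cdot 1 = 81 \cdot 13 \left(- \frac{1}{30}\right) 1 = 81 \left(- \frac{13}{30}\right) 1 = \left(- \frac{351}{10}\right) 1 = - \frac{351}{10}$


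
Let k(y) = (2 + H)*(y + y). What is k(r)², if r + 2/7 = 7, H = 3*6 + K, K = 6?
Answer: 5973136/49 ≈ 1.2190e+5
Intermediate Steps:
H = 24 (H = 3*6 + 6 = 18 + 6 = 24)
r = 47/7 (r = -2/7 + 7 = 47/7 ≈ 6.7143)
k(y) = 52*y (k(y) = (2 + 24)*(y + y) = 26*(2*y) = 52*y)
k(r)² = (52*(47/7))² = (2444/7)² = 5973136/49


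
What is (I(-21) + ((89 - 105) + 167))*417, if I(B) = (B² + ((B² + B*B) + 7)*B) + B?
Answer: -7546866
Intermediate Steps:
I(B) = B + B² + B*(7 + 2*B²) (I(B) = (B² + ((B² + B²) + 7)*B) + B = (B² + (2*B² + 7)*B) + B = (B² + (7 + 2*B²)*B) + B = (B² + B*(7 + 2*B²)) + B = B + B² + B*(7 + 2*B²))
(I(-21) + ((89 - 105) + 167))*417 = (-21*(8 - 21 + 2*(-21)²) + ((89 - 105) + 167))*417 = (-21*(8 - 21 + 2*441) + (-16 + 167))*417 = (-21*(8 - 21 + 882) + 151)*417 = (-21*869 + 151)*417 = (-18249 + 151)*417 = -18098*417 = -7546866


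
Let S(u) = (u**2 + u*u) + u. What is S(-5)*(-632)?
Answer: -28440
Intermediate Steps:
S(u) = u + 2*u**2 (S(u) = (u**2 + u**2) + u = 2*u**2 + u = u + 2*u**2)
S(-5)*(-632) = -5*(1 + 2*(-5))*(-632) = -5*(1 - 10)*(-632) = -5*(-9)*(-632) = 45*(-632) = -28440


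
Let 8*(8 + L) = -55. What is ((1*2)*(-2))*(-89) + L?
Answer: 2729/8 ≈ 341.13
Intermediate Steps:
L = -119/8 (L = -8 + (1/8)*(-55) = -8 - 55/8 = -119/8 ≈ -14.875)
((1*2)*(-2))*(-89) + L = ((1*2)*(-2))*(-89) - 119/8 = (2*(-2))*(-89) - 119/8 = -4*(-89) - 119/8 = 356 - 119/8 = 2729/8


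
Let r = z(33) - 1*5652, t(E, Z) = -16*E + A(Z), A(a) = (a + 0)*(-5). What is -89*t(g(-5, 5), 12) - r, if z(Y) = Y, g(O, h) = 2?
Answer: 13807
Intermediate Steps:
A(a) = -5*a (A(a) = a*(-5) = -5*a)
t(E, Z) = -16*E - 5*Z
r = -5619 (r = 33 - 1*5652 = 33 - 5652 = -5619)
-89*t(g(-5, 5), 12) - r = -89*(-16*2 - 5*12) - 1*(-5619) = -89*(-32 - 60) + 5619 = -89*(-92) + 5619 = 8188 + 5619 = 13807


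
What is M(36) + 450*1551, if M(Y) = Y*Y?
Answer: 699246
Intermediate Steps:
M(Y) = Y²
M(36) + 450*1551 = 36² + 450*1551 = 1296 + 697950 = 699246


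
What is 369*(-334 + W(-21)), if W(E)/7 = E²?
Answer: 1015857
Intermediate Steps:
W(E) = 7*E²
369*(-334 + W(-21)) = 369*(-334 + 7*(-21)²) = 369*(-334 + 7*441) = 369*(-334 + 3087) = 369*2753 = 1015857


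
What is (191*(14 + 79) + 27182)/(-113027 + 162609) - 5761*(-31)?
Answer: 8854943907/49582 ≈ 1.7859e+5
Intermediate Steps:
(191*(14 + 79) + 27182)/(-113027 + 162609) - 5761*(-31) = (191*93 + 27182)/49582 - 1*(-178591) = (17763 + 27182)*(1/49582) + 178591 = 44945*(1/49582) + 178591 = 44945/49582 + 178591 = 8854943907/49582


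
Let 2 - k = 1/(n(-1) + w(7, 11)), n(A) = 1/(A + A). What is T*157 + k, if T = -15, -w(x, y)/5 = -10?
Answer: -232949/99 ≈ -2353.0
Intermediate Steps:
w(x, y) = 50 (w(x, y) = -5*(-10) = 50)
n(A) = 1/(2*A)
k = 196/99 (k = 2 - 1/((1/2)/(-1) + 50) = 2 - 1/((1/2)*(-1) + 50) = 2 - 1/(-1/2 + 50) = 2 - 1/99/2 = 2 - 1*2/99 = 2 - 2/99 = 196/99 ≈ 1.9798)
T*157 + k = -15*157 + 196/99 = -2355 + 196/99 = -232949/99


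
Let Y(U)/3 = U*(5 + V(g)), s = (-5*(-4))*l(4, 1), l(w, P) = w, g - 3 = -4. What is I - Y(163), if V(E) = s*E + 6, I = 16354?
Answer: 50095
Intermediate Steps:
g = -1 (g = 3 - 4 = -1)
s = 80 (s = -5*(-4)*4 = 20*4 = 80)
V(E) = 6 + 80*E (V(E) = 80*E + 6 = 6 + 80*E)
Y(U) = -207*U (Y(U) = 3*(U*(5 + (6 + 80*(-1)))) = 3*(U*(5 + (6 - 80))) = 3*(U*(5 - 74)) = 3*(U*(-69)) = 3*(-69*U) = -207*U)
I - Y(163) = 16354 - (-207)*163 = 16354 - 1*(-33741) = 16354 + 33741 = 50095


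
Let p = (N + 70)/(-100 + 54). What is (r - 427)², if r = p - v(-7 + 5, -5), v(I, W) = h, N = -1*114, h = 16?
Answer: 103367889/529 ≈ 1.9540e+5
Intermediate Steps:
N = -114
v(I, W) = 16
p = 22/23 (p = (-114 + 70)/(-100 + 54) = -44/(-46) = -44*(-1/46) = 22/23 ≈ 0.95652)
r = -346/23 (r = 22/23 - 1*16 = 22/23 - 16 = -346/23 ≈ -15.043)
(r - 427)² = (-346/23 - 427)² = (-10167/23)² = 103367889/529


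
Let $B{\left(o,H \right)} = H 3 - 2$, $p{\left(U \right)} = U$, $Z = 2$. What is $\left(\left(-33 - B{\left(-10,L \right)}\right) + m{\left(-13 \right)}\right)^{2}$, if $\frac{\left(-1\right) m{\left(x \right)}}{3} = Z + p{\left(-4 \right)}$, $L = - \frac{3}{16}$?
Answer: $\frac{152881}{256} \approx 597.19$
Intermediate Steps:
$L = - \frac{3}{16}$ ($L = \left(-3\right) \frac{1}{16} = - \frac{3}{16} \approx -0.1875$)
$B{\left(o,H \right)} = -2 + 3 H$ ($B{\left(o,H \right)} = 3 H - 2 = -2 + 3 H$)
$m{\left(x \right)} = 6$ ($m{\left(x \right)} = - 3 \left(2 - 4\right) = \left(-3\right) \left(-2\right) = 6$)
$\left(\left(-33 - B{\left(-10,L \right)}\right) + m{\left(-13 \right)}\right)^{2} = \left(\left(-33 - \left(-2 + 3 \left(- \frac{3}{16}\right)\right)\right) + 6\right)^{2} = \left(\left(-33 - \left(-2 - \frac{9}{16}\right)\right) + 6\right)^{2} = \left(\left(-33 - - \frac{41}{16}\right) + 6\right)^{2} = \left(\left(-33 + \frac{41}{16}\right) + 6\right)^{2} = \left(- \frac{487}{16} + 6\right)^{2} = \left(- \frac{391}{16}\right)^{2} = \frac{152881}{256}$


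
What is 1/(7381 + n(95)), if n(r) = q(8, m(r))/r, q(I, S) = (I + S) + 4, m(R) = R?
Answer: 95/701302 ≈ 0.00013546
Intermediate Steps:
q(I, S) = 4 + I + S
n(r) = (12 + r)/r (n(r) = (4 + 8 + r)/r = (12 + r)/r)
1/(7381 + n(95)) = 1/(7381 + (12 + 95)/95) = 1/(7381 + (1/95)*107) = 1/(7381 + 107/95) = 1/(701302/95) = 95/701302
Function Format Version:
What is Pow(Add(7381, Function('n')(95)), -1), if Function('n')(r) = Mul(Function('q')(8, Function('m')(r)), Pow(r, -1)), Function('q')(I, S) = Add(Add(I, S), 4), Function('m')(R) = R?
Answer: Rational(95, 701302) ≈ 0.00013546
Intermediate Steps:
Function('q')(I, S) = Add(4, I, S)
Function('n')(r) = Mul(Pow(r, -1), Add(12, r)) (Function('n')(r) = Mul(Add(4, 8, r), Pow(r, -1)) = Mul(Add(12, r), Pow(r, -1)) = Mul(Pow(r, -1), Add(12, r)))
Pow(Add(7381, Function('n')(95)), -1) = Pow(Add(7381, Mul(Pow(95, -1), Add(12, 95))), -1) = Pow(Add(7381, Mul(Rational(1, 95), 107)), -1) = Pow(Add(7381, Rational(107, 95)), -1) = Pow(Rational(701302, 95), -1) = Rational(95, 701302)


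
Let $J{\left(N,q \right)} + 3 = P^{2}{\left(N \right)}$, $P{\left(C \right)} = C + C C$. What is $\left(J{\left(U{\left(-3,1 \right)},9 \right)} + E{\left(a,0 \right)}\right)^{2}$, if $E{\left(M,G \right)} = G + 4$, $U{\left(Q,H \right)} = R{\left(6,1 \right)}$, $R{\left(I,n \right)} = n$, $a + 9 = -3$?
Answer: $25$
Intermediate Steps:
$a = -12$ ($a = -9 - 3 = -12$)
$U{\left(Q,H \right)} = 1$
$E{\left(M,G \right)} = 4 + G$
$P{\left(C \right)} = C + C^{2}$
$J{\left(N,q \right)} = -3 + N^{2} \left(1 + N\right)^{2}$ ($J{\left(N,q \right)} = -3 + \left(N \left(1 + N\right)\right)^{2} = -3 + N^{2} \left(1 + N\right)^{2}$)
$\left(J{\left(U{\left(-3,1 \right)},9 \right)} + E{\left(a,0 \right)}\right)^{2} = \left(\left(-3 + 1^{2} \left(1 + 1\right)^{2}\right) + \left(4 + 0\right)\right)^{2} = \left(\left(-3 + 1 \cdot 2^{2}\right) + 4\right)^{2} = \left(\left(-3 + 1 \cdot 4\right) + 4\right)^{2} = \left(\left(-3 + 4\right) + 4\right)^{2} = \left(1 + 4\right)^{2} = 5^{2} = 25$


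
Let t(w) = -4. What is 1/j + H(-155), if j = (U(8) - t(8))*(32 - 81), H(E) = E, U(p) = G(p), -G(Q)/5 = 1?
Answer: -7594/49 ≈ -154.98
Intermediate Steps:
G(Q) = -5 (G(Q) = -5*1 = -5)
U(p) = -5
j = 49 (j = (-5 - 1*(-4))*(32 - 81) = (-5 + 4)*(-49) = -1*(-49) = 49)
1/j + H(-155) = 1/49 - 155 = -7594/49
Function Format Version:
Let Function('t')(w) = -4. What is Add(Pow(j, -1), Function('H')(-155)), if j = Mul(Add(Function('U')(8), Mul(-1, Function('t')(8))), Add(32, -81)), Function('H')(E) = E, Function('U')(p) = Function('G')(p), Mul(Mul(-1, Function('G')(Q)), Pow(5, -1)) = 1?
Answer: Rational(-7594, 49) ≈ -154.98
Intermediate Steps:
Function('G')(Q) = -5 (Function('G')(Q) = Mul(-5, 1) = -5)
Function('U')(p) = -5
j = 49 (j = Mul(Add(-5, Mul(-1, -4)), Add(32, -81)) = Mul(Add(-5, 4), -49) = Mul(-1, -49) = 49)
Add(Pow(j, -1), Function('H')(-155)) = Add(Pow(49, -1), -155) = Add(Rational(1, 49), -155) = Rational(-7594, 49)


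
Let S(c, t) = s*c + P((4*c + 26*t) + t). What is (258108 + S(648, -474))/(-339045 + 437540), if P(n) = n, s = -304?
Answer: 10182/19699 ≈ 0.51688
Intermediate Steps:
S(c, t) = -300*c + 27*t (S(c, t) = -304*c + ((4*c + 26*t) + t) = -304*c + (4*c + 27*t) = -300*c + 27*t)
(258108 + S(648, -474))/(-339045 + 437540) = (258108 + (-300*648 + 27*(-474)))/(-339045 + 437540) = (258108 + (-194400 - 12798))/98495 = (258108 - 207198)*(1/98495) = 50910*(1/98495) = 10182/19699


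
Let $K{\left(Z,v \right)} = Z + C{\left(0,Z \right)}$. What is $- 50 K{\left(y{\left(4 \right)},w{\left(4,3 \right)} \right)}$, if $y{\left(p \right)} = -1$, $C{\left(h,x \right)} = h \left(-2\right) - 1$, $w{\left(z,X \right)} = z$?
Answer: $100$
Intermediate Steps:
$C{\left(h,x \right)} = -1 - 2 h$ ($C{\left(h,x \right)} = - 2 h - 1 = -1 - 2 h$)
$K{\left(Z,v \right)} = -1 + Z$ ($K{\left(Z,v \right)} = Z - 1 = -1 + Z$)
$- 50 K{\left(y{\left(4 \right)},w{\left(4,3 \right)} \right)} = - 50 \left(-1 - 1\right) = \left(-50\right) \left(-2\right) = 100$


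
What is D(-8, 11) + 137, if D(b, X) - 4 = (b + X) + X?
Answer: 155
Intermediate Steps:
D(b, X) = 4 + b + 2*X (D(b, X) = 4 + ((b + X) + X) = 4 + ((X + b) + X) = 4 + (b + 2*X) = 4 + b + 2*X)
D(-8, 11) + 137 = (4 - 8 + 2*11) + 137 = (4 - 8 + 22) + 137 = 18 + 137 = 155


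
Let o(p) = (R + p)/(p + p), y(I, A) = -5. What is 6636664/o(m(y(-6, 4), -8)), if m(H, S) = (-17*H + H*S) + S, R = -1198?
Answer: -1552979376/1081 ≈ -1.4366e+6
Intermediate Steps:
m(H, S) = S - 17*H + H*S
o(p) = (-1198 + p)/(2*p) (o(p) = (-1198 + p)/(p + p) = (-1198 + p)/((2*p)) = (-1198 + p)*(1/(2*p)) = (-1198 + p)/(2*p))
6636664/o(m(y(-6, 4), -8)) = 6636664/(((-1198 + (-8 - 17*(-5) - 5*(-8)))/(2*(-8 - 17*(-5) - 5*(-8))))) = 6636664/(((-1198 + (-8 + 85 + 40))/(2*(-8 + 85 + 40)))) = 6636664/(((½)*(-1198 + 117)/117)) = 6636664/(((½)*(1/117)*(-1081))) = 6636664/(-1081/234) = 6636664*(-234/1081) = -1552979376/1081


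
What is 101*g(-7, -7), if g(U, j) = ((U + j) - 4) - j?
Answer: -1111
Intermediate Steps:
g(U, j) = -4 + U (g(U, j) = (-4 + U + j) - j = -4 + U)
101*g(-7, -7) = 101*(-4 - 7) = 101*(-11) = -1111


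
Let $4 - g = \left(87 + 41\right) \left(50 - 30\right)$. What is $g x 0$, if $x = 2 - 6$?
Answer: $0$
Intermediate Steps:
$x = -4$ ($x = 2 - 6 = -4$)
$g = -2556$ ($g = 4 - \left(87 + 41\right) \left(50 - 30\right) = 4 - 128 \cdot 20 = 4 - 2560 = -2556$)
$g x 0 = \left(-2556\right) \left(-4\right) 0 = 10224 \cdot 0 = 0$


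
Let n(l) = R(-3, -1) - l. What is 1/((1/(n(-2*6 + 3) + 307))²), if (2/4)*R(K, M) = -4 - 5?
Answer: 88804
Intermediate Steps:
R(K, M) = -18 (R(K, M) = 2*(-4 - 5) = 2*(-9) = -18)
n(l) = -18 - l
1/((1/(n(-2*6 + 3) + 307))²) = 1/((1/((-18 - (-2*6 + 3)) + 307))²) = 1/((1/((-18 - (-12 + 3)) + 307))²) = 1/((1/((-18 - 1*(-9)) + 307))²) = 1/((1/((-18 + 9) + 307))²) = 1/((1/(-9 + 307))²) = 1/((1/298)²) = 1/(1/88804) = 88804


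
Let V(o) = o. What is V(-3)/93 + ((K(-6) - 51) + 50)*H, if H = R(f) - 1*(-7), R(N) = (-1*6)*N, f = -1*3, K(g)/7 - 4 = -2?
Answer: 10074/31 ≈ 324.97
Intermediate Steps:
K(g) = 14 (K(g) = 28 + 7*(-2) = 28 - 14 = 14)
f = -3
R(N) = -6*N
H = 25 (H = -6*(-3) - 1*(-7) = 18 + 7 = 25)
V(-3)/93 + ((K(-6) - 51) + 50)*H = -3/93 + ((14 - 51) + 50)*25 = -3*1/93 + (-37 + 50)*25 = -1/31 + 13*25 = -1/31 + 325 = 10074/31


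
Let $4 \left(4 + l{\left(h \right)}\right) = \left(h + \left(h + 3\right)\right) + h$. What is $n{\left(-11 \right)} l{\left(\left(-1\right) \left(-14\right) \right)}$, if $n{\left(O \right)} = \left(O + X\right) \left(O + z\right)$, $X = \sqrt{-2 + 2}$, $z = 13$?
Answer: $- \frac{319}{2} \approx -159.5$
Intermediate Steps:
$X = 0$ ($X = \sqrt{0} = 0$)
$n{\left(O \right)} = O \left(13 + O\right)$ ($n{\left(O \right)} = \left(O + 0\right) \left(O + 13\right) = O \left(13 + O\right)$)
$l{\left(h \right)} = - \frac{13}{4} + \frac{3 h}{4}$ ($l{\left(h \right)} = -4 + \frac{\left(h + \left(h + 3\right)\right) + h}{4} = -4 + \frac{\left(h + \left(3 + h\right)\right) + h}{4} = -4 + \frac{\left(3 + 2 h\right) + h}{4} = -4 + \frac{3 + 3 h}{4} = -4 + \left(\frac{3}{4} + \frac{3 h}{4}\right) = - \frac{13}{4} + \frac{3 h}{4}$)
$n{\left(-11 \right)} l{\left(\left(-1\right) \left(-14\right) \right)} = - 11 \left(13 - 11\right) \left(- \frac{13}{4} + \frac{3 \left(\left(-1\right) \left(-14\right)\right)}{4}\right) = \left(-11\right) 2 \left(- \frac{13}{4} + \frac{3}{4} \cdot 14\right) = - 22 \left(- \frac{13}{4} + \frac{21}{2}\right) = \left(-22\right) \frac{29}{4} = - \frac{319}{2}$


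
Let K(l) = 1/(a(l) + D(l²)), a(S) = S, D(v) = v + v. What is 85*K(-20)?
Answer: 17/156 ≈ 0.10897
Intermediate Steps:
D(v) = 2*v
K(l) = 1/(l + 2*l²)
85*K(-20) = 85*(1/((-20)*(1 + 2*(-20)))) = 85*(-1/(20*(1 - 40))) = 85*(-1/20/(-39)) = 85*(-1/20*(-1/39)) = 85*(1/780) = 17/156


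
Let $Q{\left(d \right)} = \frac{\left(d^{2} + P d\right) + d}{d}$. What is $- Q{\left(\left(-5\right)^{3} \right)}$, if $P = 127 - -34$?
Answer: $-37$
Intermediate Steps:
$P = 161$ ($P = 127 + 34 = 161$)
$Q{\left(d \right)} = \frac{d^{2} + 162 d}{d}$ ($Q{\left(d \right)} = \frac{\left(d^{2} + 161 d\right) + d}{d} = \frac{d^{2} + 162 d}{d}$)
$- Q{\left(\left(-5\right)^{3} \right)} = - (162 + \left(-5\right)^{3}) = - (162 - 125) = \left(-1\right) 37 = -37$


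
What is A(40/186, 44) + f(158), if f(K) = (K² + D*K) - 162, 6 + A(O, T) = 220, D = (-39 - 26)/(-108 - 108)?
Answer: 2706863/108 ≈ 25064.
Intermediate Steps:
D = 65/216 (D = -65/(-216) = -65*(-1/216) = 65/216 ≈ 0.30093)
A(O, T) = 214 (A(O, T) = -6 + 220 = 214)
f(K) = -162 + K² + 65*K/216 (f(K) = (K² + 65*K/216) - 162 = -162 + K² + 65*K/216)
A(40/186, 44) + f(158) = 214 + (-162 + 158² + (65/216)*158) = 214 + (-162 + 24964 + 5135/108) = 214 + 2683751/108 = 2706863/108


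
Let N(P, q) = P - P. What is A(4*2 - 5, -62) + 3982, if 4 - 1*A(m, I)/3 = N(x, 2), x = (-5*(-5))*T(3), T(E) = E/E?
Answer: 3994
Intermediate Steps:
T(E) = 1
x = 25 (x = -5*(-5)*1 = 25*1 = 25)
N(P, q) = 0
A(m, I) = 12 (A(m, I) = 12 - 3*0 = 12 + 0 = 12)
A(4*2 - 5, -62) + 3982 = 12 + 3982 = 3994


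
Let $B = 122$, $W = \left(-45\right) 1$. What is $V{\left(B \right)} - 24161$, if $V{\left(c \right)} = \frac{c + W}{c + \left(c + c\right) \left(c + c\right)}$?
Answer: $- \frac{1441396861}{59658} \approx -24161.0$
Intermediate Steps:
$W = -45$
$V{\left(c \right)} = \frac{-45 + c}{c + 4 c^{2}}$ ($V{\left(c \right)} = \frac{c - 45}{c + \left(c + c\right) \left(c + c\right)} = \frac{-45 + c}{c + 2 c 2 c} = \frac{-45 + c}{c + 4 c^{2}}$)
$V{\left(B \right)} - 24161 = \frac{-45 + 122}{122 \left(1 + 4 \cdot 122\right)} - 24161 = \frac{1}{122} \frac{1}{1 + 488} \cdot 77 - 24161 = \frac{1}{122} \cdot \frac{1}{489} \cdot 77 - 24161 = \frac{77}{59658} - 24161 = - \frac{1441396861}{59658}$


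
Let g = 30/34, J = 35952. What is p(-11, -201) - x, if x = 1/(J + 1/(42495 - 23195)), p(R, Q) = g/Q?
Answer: -3491350705/790322031539 ≈ -0.0044176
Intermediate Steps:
g = 15/17 (g = 30*(1/34) = 15/17 ≈ 0.88235)
p(R, Q) = 15/(17*Q)
x = 19300/693873601 (x = 1/(35952 + 1/(42495 - 23195)) = 1/(35952 + 1/19300) = 1/(693873601/19300) = 19300/693873601 ≈ 2.7815e-5)
p(-11, -201) - x = (15/17)/(-201) - 1*19300/693873601 = (15/17)*(-1/201) - 19300/693873601 = -5/1139 - 19300/693873601 = -3491350705/790322031539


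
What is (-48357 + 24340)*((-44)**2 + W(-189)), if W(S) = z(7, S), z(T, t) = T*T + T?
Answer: -47841864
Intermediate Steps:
z(T, t) = T + T**2 (z(T, t) = T**2 + T = T + T**2)
W(S) = 56 (W(S) = 7*(1 + 7) = 7*8 = 56)
(-48357 + 24340)*((-44)**2 + W(-189)) = (-48357 + 24340)*((-44)**2 + 56) = -24017*(1936 + 56) = -24017*1992 = -47841864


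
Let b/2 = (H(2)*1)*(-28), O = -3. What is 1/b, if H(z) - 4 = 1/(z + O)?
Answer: -1/168 ≈ -0.0059524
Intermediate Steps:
H(z) = 4 + 1/(-3 + z) (H(z) = 4 + 1/(z - 3) = 4 + 1/(-3 + z))
b = -168 (b = 2*((((-11 + 4*2)/(-3 + 2))*1)*(-28)) = 2*((((-11 + 8)/(-1))*1)*(-28)) = 2*((-1*(-3)*1)*(-28)) = 2*((3*1)*(-28)) = 2*(3*(-28)) = 2*(-84) = -168)
1/b = 1/(-168) = -1/168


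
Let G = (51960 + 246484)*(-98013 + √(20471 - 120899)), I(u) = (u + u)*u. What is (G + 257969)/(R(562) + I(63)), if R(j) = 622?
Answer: -29251133803/8560 + 74611*I*√25107/1070 ≈ -3.4172e+6 + 11049.0*I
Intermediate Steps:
I(u) = 2*u² (I(u) = (2*u)*u = 2*u²)
G = -29251391772 + 596888*I*√25107 (G = 298444*(-98013 + √(-100428)) = 298444*(-98013 + 2*I*√25107) = -29251391772 + 596888*I*√25107 ≈ -2.9251e+10 + 9.4578e+7*I)
(G + 257969)/(R(562) + I(63)) = ((-29251391772 + 596888*I*√25107) + 257969)/(622 + 2*63²) = (-29251133803 + 596888*I*√25107)/(622 + 2*3969) = (-29251133803 + 596888*I*√25107)/(622 + 7938) = (-29251133803 + 596888*I*√25107)/8560 = (-29251133803 + 596888*I*√25107)*(1/8560) = -29251133803/8560 + 74611*I*√25107/1070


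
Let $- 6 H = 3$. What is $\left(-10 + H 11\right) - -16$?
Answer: $\frac{1}{2} \approx 0.5$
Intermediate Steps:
$H = - \frac{1}{2}$ ($H = \left(- \frac{1}{6}\right) 3 = - \frac{1}{2} \approx -0.5$)
$\left(-10 + H 11\right) - -16 = \left(-10 - \frac{11}{2}\right) - -16 = \left(-10 - \frac{11}{2}\right) + 16 = - \frac{31}{2} + 16 = \frac{1}{2}$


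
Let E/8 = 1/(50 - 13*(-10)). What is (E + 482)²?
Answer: 470542864/2025 ≈ 2.3237e+5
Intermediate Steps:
E = 2/45 (E = 8/(50 - 13*(-10)) = 8/(50 + 130) = 8/180 = 8*(1/180) = 2/45 ≈ 0.044444)
(E + 482)² = (2/45 + 482)² = (21692/45)² = 470542864/2025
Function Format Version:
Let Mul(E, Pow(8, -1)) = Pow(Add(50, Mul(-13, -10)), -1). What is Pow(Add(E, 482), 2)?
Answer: Rational(470542864, 2025) ≈ 2.3237e+5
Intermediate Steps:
E = Rational(2, 45) (E = Mul(8, Pow(Add(50, Mul(-13, -10)), -1)) = Mul(8, Pow(Add(50, 130), -1)) = Mul(8, Pow(180, -1)) = Mul(8, Rational(1, 180)) = Rational(2, 45) ≈ 0.044444)
Pow(Add(E, 482), 2) = Pow(Add(Rational(2, 45), 482), 2) = Pow(Rational(21692, 45), 2) = Rational(470542864, 2025)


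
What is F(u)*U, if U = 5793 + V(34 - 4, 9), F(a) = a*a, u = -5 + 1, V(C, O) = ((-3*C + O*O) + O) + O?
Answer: 92832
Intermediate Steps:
V(C, O) = O**2 - 3*C + 2*O (V(C, O) = ((-3*C + O**2) + O) + O = ((O**2 - 3*C) + O) + O = (O + O**2 - 3*C) + O = O**2 - 3*C + 2*O)
u = -4
F(a) = a**2
U = 5802 (U = 5793 + (9**2 - 3*(34 - 4) + 2*9) = 5793 + (81 - 3*30 + 18) = 5793 + (81 - 90 + 18) = 5793 + 9 = 5802)
F(u)*U = (-4)**2*5802 = 16*5802 = 92832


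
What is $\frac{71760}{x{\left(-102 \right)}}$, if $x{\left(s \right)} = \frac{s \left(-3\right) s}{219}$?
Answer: $- \frac{436540}{867} \approx -503.51$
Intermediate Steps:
$x{\left(s \right)} = - \frac{s^{2}}{73}$ ($x{\left(s \right)} = - 3 s s \frac{1}{219} = - 3 s^{2} \cdot \frac{1}{219} = - \frac{s^{2}}{73}$)
$\frac{71760}{x{\left(-102 \right)}} = \frac{71760}{\left(- \frac{1}{73}\right) \left(-102\right)^{2}} = \frac{71760}{\left(- \frac{1}{73}\right) 10404} = \frac{71760}{- \frac{10404}{73}} = 71760 \left(- \frac{73}{10404}\right) = - \frac{436540}{867}$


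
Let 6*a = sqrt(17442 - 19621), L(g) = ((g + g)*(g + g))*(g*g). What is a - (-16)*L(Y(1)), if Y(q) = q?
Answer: 64 + I*sqrt(2179)/6 ≈ 64.0 + 7.78*I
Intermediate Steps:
L(g) = 4*g**4 (L(g) = ((2*g)*(2*g))*g**2 = (4*g**2)*g**2 = 4*g**4)
a = I*sqrt(2179)/6 (a = sqrt(17442 - 19621)/6 = sqrt(-2179)/6 = (I*sqrt(2179))/6 = I*sqrt(2179)/6 ≈ 7.78*I)
a - (-16)*L(Y(1)) = I*sqrt(2179)/6 - (-16)*4*1**4 = I*sqrt(2179)/6 - (-16)*4*1 = I*sqrt(2179)/6 - (-16)*4 = I*sqrt(2179)/6 - 1*(-64) = I*sqrt(2179)/6 + 64 = 64 + I*sqrt(2179)/6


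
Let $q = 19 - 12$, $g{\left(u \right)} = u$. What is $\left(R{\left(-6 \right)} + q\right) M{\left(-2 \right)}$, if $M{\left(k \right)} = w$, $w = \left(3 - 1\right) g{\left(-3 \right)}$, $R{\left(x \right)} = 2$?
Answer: $-54$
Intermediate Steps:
$q = 7$
$w = -6$ ($w = \left(3 - 1\right) \left(-3\right) = 2 \left(-3\right) = -6$)
$M{\left(k \right)} = -6$
$\left(R{\left(-6 \right)} + q\right) M{\left(-2 \right)} = \left(2 + 7\right) \left(-6\right) = 9 \left(-6\right) = -54$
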